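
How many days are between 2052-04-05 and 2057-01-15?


From 2052-04-05 to 2057-01-15
2052-04-05: days before April = 31 + 29 + 31 = 91 (2052 is a leap year); day of year = 91 + 5 = 96
2057-01-15: day of year = 15
Rest of 2052: 366 - 96 = 270
Full years 2053 (365), 2054 (365), 2055 (365), 2056 (366): 1461
Total = 270 + 1461 + 15 = 1746

1746 days


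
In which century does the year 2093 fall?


Century = (year - 1) // 100 + 1
= (2093 - 1) // 100 + 1
= 2092 // 100 + 1
= 20 + 1

21st century


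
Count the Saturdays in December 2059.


December 2059 has 31 days
Anchor: Jan 1, 2059. With p = 2059 - 1 = 2058: (p + p//4 - p//100 + p//400) mod 7 = (2058 + 514 - 20 + 5) mod 7 = 2557 mod 7 = 2 -> Wednesday (Mon=0 ... Sun=6)
Days before December (Jan-Nov): 334; December 1 index = (2 + 334) mod 7 = 0 -> Monday
First Saturday is December 6
Saturdays: 6, 13, 20, 27

4 Saturdays


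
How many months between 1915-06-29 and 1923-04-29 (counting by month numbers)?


From June 1915 to April 1923
8 years * 12 = 96 months, minus 2 months = 94

94 months


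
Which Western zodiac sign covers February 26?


Date: February 26
Conventional tropical zodiac dates: Pisces from February 19 onward; Aries starts March 21
February 26 falls within the Pisces range

Pisces


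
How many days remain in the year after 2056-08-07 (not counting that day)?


Day of year: 220 of 366
Remaining = 366 - 220

146 days


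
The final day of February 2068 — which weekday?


February 2068 has 29 days
Anchor: Jan 1, 2068. With p = 2068 - 1 = 2067: (p + p//4 - p//100 + p//400) mod 7 = (2067 + 516 - 20 + 5) mod 7 = 2568 mod 7 = 6 -> Sunday (Mon=0 ... Sun=6)
Days before February (Jan): 31; February 1 index = (6 + 31) mod 7 = 2 -> Wednesday
Last day offset: 29 - 1 = 28 days
Weekday index = (2 + 28) mod 7 = 2

Wednesday, February 29


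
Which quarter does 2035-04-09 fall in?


Month: April (month 4)
Q1: Jan-Mar, Q2: Apr-Jun, Q3: Jul-Sep, Q4: Oct-Dec

Q2


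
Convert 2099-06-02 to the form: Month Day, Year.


ISO 2099-06-02 parses as year=2099, month=06, day=02
Month 6 -> June

June 2, 2099


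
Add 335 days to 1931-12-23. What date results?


Start: 1931-12-23, add 335 days
December 1931 has 31 days: 31 - 23 = 8 days to December 31 -> 327 left
January 1932 has 31 days -> 296 left
February 1932 has 29 days -> 267 left
March 1932 has 31 days -> 236 left
April 1932 has 30 days -> 206 left
May 1932 has 31 days -> 175 left
June 1932 has 30 days -> 145 left
July 1932 has 31 days -> 114 left
August 1932 has 31 days -> 83 left
September 1932 has 30 days -> 53 left
October 1932 has 31 days -> 22 left
November 1932: 22 <= 30 -> lands on November 22

Result: 1932-11-22


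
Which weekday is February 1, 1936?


Target: February 1, 1936
Anchor: Jan 1, 1936. With p = 1936 - 1 = 1935: (p + p//4 - p//100 + p//400) mod 7 = (1935 + 483 - 19 + 4) mod 7 = 2403 mod 7 = 2 -> Wednesday (Mon=0 ... Sun=6)
Days before February (Jan): 31 days
Weekday index = (2 + 31) mod 7 = 5

Saturday


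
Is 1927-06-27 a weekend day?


Anchor: Jan 1, 1927. With p = 1927 - 1 = 1926: (p + p//4 - p//100 + p//400) mod 7 = (1926 + 481 - 19 + 4) mod 7 = 2392 mod 7 = 5 -> Saturday (Mon=0 ... Sun=6)
Day of year: 178; offset = 177
Weekday index = (5 + 177) mod 7 = 0 -> Monday
Weekend days: Saturday, Sunday

No


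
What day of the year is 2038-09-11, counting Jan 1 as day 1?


Date: September 11, 2038
Days in months 1 through 8: 243
Plus 11 days in September

Day of year: 254


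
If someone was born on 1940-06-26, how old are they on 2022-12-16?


Birth: 1940-06-26
Reference: 2022-12-16
Year difference: 2022 - 1940 = 82

82 years old


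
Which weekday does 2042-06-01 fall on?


Date: June 1, 2042
Anchor: Jan 1, 2042. With p = 2042 - 1 = 2041: (p + p//4 - p//100 + p//400) mod 7 = (2041 + 510 - 20 + 5) mod 7 = 2536 mod 7 = 2 -> Wednesday (Mon=0 ... Sun=6)
Days before June (Jan-May): 151; offset = 151 + 1 - 1 = 151
Weekday index = (2 + 151) mod 7 = 6

Day of the week: Sunday


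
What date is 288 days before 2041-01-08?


Start: 2041-01-08, subtract 288 days
Back 8 days from January 8 reaches December 31, 2040 -> 280 left
December 2040 has 31 days -> back to November 30, 2040 -> 249 left
November 2040 has 30 days -> back to October 31, 2040 -> 219 left
October 2040 has 31 days -> back to September 30, 2040 -> 188 left
September 2040 has 30 days -> back to August 31, 2040 -> 158 left
August 2040 has 31 days -> back to July 31, 2040 -> 127 left
July 2040 has 31 days -> back to June 30, 2040 -> 96 left
June 2040 has 30 days -> back to May 31, 2040 -> 66 left
May 2040 has 31 days -> back to April 30, 2040 -> 35 left
April 2040 has 30 days -> back to March 31, 2040 -> 5 left
March 2040: 31 - 5 = 26 -> lands on March 26

Result: 2040-03-26


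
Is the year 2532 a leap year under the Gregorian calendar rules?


Gregorian leap year rule: divisible by 4, but not by 100, unless also by 400.
2532 is divisible by 4 but not 100 -> leap year

Yes


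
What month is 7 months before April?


April is month 4
4 - 7 = -3; wrap: -3 + 12 = 9

September


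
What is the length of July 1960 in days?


July 1960

31 days


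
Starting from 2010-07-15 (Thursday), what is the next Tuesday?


Current: Thursday
Target: Tuesday
Days ahead: 5

Next Tuesday: 2010-07-20


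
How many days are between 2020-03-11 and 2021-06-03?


From 2020-03-11 to 2021-06-03
2020-03-11: days before March = 31 + 29 = 60 (2020 is a leap year); day of year = 60 + 11 = 71
2021-06-03: days before June = 31 + 28 + 31 + 30 + 31 = 151 (2021 is not a leap year); day of year = 151 + 3 = 154
Rest of 2020: 366 - 71 = 295
Total = 295 + 154 = 449

449 days


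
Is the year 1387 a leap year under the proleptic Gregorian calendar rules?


Gregorian leap year rule: divisible by 4, but not by 100, unless also by 400.
1387 is not divisible by 4 -> not a leap year

No


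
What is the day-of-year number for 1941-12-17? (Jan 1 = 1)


Date: December 17, 1941
Days in months 1 through 11: 334
Plus 17 days in December

Day of year: 351


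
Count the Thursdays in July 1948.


July 1948 has 31 days
Anchor: Jan 1, 1948. With p = 1948 - 1 = 1947: (p + p//4 - p//100 + p//400) mod 7 = (1947 + 486 - 19 + 4) mod 7 = 2418 mod 7 = 3 -> Thursday (Mon=0 ... Sun=6)
Days before July (Jan-Jun): 182; July 1 index = (3 + 182) mod 7 = 3 -> Thursday
First Thursday is July 1
Thursdays: 1, 8, 15, 22, 29

5 Thursdays


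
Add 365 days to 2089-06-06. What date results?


Start: 2089-06-06, add 365 days
June 2089 has 30 days: 30 - 6 = 24 days to June 30 -> 341 left
July 2089 has 31 days -> 310 left
August 2089 has 31 days -> 279 left
September 2089 has 30 days -> 249 left
October 2089 has 31 days -> 218 left
November 2089 has 30 days -> 188 left
December 2089 has 31 days -> 157 left
January 2090 has 31 days -> 126 left
February 2090 has 28 days -> 98 left
March 2090 has 31 days -> 67 left
April 2090 has 30 days -> 37 left
May 2090 has 31 days -> 6 left
June 2090: 6 <= 30 -> lands on June 6

Result: 2090-06-06


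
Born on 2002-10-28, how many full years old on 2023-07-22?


Birth: 2002-10-28
Reference: 2023-07-22
Year difference: 2023 - 2002 = 21
Birthday not yet reached in 2023, subtract 1

20 years old


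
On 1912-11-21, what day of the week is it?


Date: November 21, 1912
Anchor: Jan 1, 1912. With p = 1912 - 1 = 1911: (p + p//4 - p//100 + p//400) mod 7 = (1911 + 477 - 19 + 4) mod 7 = 2373 mod 7 = 0 -> Monday (Mon=0 ... Sun=6)
Days before November (Jan-Oct): 305; offset = 305 + 21 - 1 = 325
Weekday index = (0 + 325) mod 7 = 3

Day of the week: Thursday


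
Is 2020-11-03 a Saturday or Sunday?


Anchor: Jan 1, 2020. With p = 2020 - 1 = 2019: (p + p//4 - p//100 + p//400) mod 7 = (2019 + 504 - 20 + 5) mod 7 = 2508 mod 7 = 2 -> Wednesday (Mon=0 ... Sun=6)
Day of year: 308; offset = 307
Weekday index = (2 + 307) mod 7 = 1 -> Tuesday
Weekend days: Saturday, Sunday

No


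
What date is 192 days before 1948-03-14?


Start: 1948-03-14, subtract 192 days
Back 14 days from March 14 reaches February 29, 1948 -> 178 left
February 1948 has 29 days -> back to January 31, 1948 -> 149 left
January 1948 has 31 days -> back to December 31, 1947 -> 118 left
December 1947 has 31 days -> back to November 30, 1947 -> 87 left
November 1947 has 30 days -> back to October 31, 1947 -> 57 left
October 1947 has 31 days -> back to September 30, 1947 -> 26 left
September 1947: 30 - 26 = 4 -> lands on September 4

Result: 1947-09-04


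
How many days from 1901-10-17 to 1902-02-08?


From 1901-10-17 to 1902-02-08
1901-10-17: days before October = 31 + 28 + 31 + 30 + 31 + 30 + 31 + 31 + 30 = 273 (1901 is not a leap year); day of year = 273 + 17 = 290
1902-02-08: days before February = 31; day of year = 31 + 8 = 39
Rest of 1901: 365 - 290 = 75
Total = 75 + 39 = 114

114 days


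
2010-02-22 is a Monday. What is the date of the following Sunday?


Current: Monday
Target: Sunday
Days ahead: 6

Next Sunday: 2010-02-28


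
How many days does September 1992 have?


September 1992

30 days


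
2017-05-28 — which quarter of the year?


Month: May (month 5)
Q1: Jan-Mar, Q2: Apr-Jun, Q3: Jul-Sep, Q4: Oct-Dec

Q2


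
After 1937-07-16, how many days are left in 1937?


Day of year: 197 of 365
Remaining = 365 - 197

168 days


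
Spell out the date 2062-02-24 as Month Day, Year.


ISO 2062-02-24 parses as year=2062, month=02, day=24
Month 2 -> February

February 24, 2062


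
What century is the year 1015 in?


Century = (year - 1) // 100 + 1
= (1015 - 1) // 100 + 1
= 1014 // 100 + 1
= 10 + 1

11th century


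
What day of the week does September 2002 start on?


Target: September 1, 2002
Anchor: Jan 1, 2002. With p = 2002 - 1 = 2001: (p + p//4 - p//100 + p//400) mod 7 = (2001 + 500 - 20 + 5) mod 7 = 2486 mod 7 = 1 -> Tuesday (Mon=0 ... Sun=6)
Days before September (Jan-Aug): 243 days
Weekday index = (1 + 243) mod 7 = 6

Sunday


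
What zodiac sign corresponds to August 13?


Date: August 13
Conventional tropical zodiac dates: Leo from July 23 onward; Virgo starts August 23
August 13 falls within the Leo range

Leo


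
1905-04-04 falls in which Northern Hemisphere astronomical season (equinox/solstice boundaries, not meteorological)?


Date: April 4
Astronomical Spring (approx.; exact equinox/solstice day varies by year): March 20 to June 20
April 4 falls within the Spring window

Spring


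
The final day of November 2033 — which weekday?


November 2033 has 30 days
Anchor: Jan 1, 2033. With p = 2033 - 1 = 2032: (p + p//4 - p//100 + p//400) mod 7 = (2032 + 508 - 20 + 5) mod 7 = 2525 mod 7 = 5 -> Saturday (Mon=0 ... Sun=6)
Days before November (Jan-Oct): 304; November 1 index = (5 + 304) mod 7 = 1 -> Tuesday
Last day offset: 30 - 1 = 29 days
Weekday index = (1 + 29) mod 7 = 2

Wednesday, November 30


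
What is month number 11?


Month 11 of 12

November


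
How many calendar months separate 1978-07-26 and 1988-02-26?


From July 1978 to February 1988
10 years * 12 = 120 months, minus 5 months = 115

115 months


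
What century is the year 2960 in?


Century = (year - 1) // 100 + 1
= (2960 - 1) // 100 + 1
= 2959 // 100 + 1
= 29 + 1

30th century


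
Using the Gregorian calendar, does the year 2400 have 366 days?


Gregorian leap year rule: divisible by 4, but not by 100, unless also by 400.
2400 is divisible by 400 -> leap year

Yes


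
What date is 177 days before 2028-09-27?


Start: 2028-09-27, subtract 177 days
Back 27 days from September 27 reaches August 31, 2028 -> 150 left
August 2028 has 31 days -> back to July 31, 2028 -> 119 left
July 2028 has 31 days -> back to June 30, 2028 -> 88 left
June 2028 has 30 days -> back to May 31, 2028 -> 58 left
May 2028 has 31 days -> back to April 30, 2028 -> 27 left
April 2028: 30 - 27 = 3 -> lands on April 3

Result: 2028-04-03


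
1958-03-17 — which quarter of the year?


Month: March (month 3)
Q1: Jan-Mar, Q2: Apr-Jun, Q3: Jul-Sep, Q4: Oct-Dec

Q1


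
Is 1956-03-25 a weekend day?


Anchor: Jan 1, 1956. With p = 1956 - 1 = 1955: (p + p//4 - p//100 + p//400) mod 7 = (1955 + 488 - 19 + 4) mod 7 = 2428 mod 7 = 6 -> Sunday (Mon=0 ... Sun=6)
Day of year: 85; offset = 84
Weekday index = (6 + 84) mod 7 = 6 -> Sunday
Weekend days: Saturday, Sunday

Yes


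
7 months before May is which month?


May is month 5
5 - 7 = -2; wrap: -2 + 12 = 10

October


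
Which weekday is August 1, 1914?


Target: August 1, 1914
Anchor: Jan 1, 1914. With p = 1914 - 1 = 1913: (p + p//4 - p//100 + p//400) mod 7 = (1913 + 478 - 19 + 4) mod 7 = 2376 mod 7 = 3 -> Thursday (Mon=0 ... Sun=6)
Days before August (Jan-Jul): 212 days
Weekday index = (3 + 212) mod 7 = 5

Saturday


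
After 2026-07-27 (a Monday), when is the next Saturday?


Current: Monday
Target: Saturday
Days ahead: 5

Next Saturday: 2026-08-01


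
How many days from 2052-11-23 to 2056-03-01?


From 2052-11-23 to 2056-03-01
2052-11-23: days before November = 31 + 29 + 31 + 30 + 31 + 30 + 31 + 31 + 30 + 31 = 305 (2052 is a leap year); day of year = 305 + 23 = 328
2056-03-01: days before March = 31 + 29 = 60 (2056 is a leap year); day of year = 60 + 1 = 61
Rest of 2052: 366 - 328 = 38
Full years 2053 (365), 2054 (365), 2055 (365): 1095
Total = 38 + 1095 + 61 = 1194

1194 days


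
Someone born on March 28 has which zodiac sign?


Date: March 28
Conventional tropical zodiac dates: Aries from March 21 onward; Taurus starts April 20
March 28 falls within the Aries range

Aries


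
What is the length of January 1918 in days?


January 1918

31 days


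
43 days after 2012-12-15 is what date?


Start: 2012-12-15, add 43 days
December 2012 has 31 days: 31 - 15 = 16 days to December 31 -> 27 left
January 2013: 27 <= 31 -> lands on January 27

Result: 2013-01-27


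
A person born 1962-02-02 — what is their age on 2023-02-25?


Birth: 1962-02-02
Reference: 2023-02-25
Year difference: 2023 - 1962 = 61

61 years old


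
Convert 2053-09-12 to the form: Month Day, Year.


ISO 2053-09-12 parses as year=2053, month=09, day=12
Month 9 -> September

September 12, 2053


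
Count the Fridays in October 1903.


October 1903 has 31 days
Anchor: Jan 1, 1903. With p = 1903 - 1 = 1902: (p + p//4 - p//100 + p//400) mod 7 = (1902 + 475 - 19 + 4) mod 7 = 2362 mod 7 = 3 -> Thursday (Mon=0 ... Sun=6)
Days before October (Jan-Sep): 273; October 1 index = (3 + 273) mod 7 = 3 -> Thursday
First Friday is October 2
Fridays: 2, 9, 16, 23, 30

5 Fridays


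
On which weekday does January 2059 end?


January 2059 has 31 days
Anchor: Jan 1, 2059. With p = 2059 - 1 = 2058: (p + p//4 - p//100 + p//400) mod 7 = (2058 + 514 - 20 + 5) mod 7 = 2557 mod 7 = 2 -> Wednesday (Mon=0 ... Sun=6)
January 1 is the anchor itself -> Wednesday
Last day offset: 31 - 1 = 30 days
Weekday index = (2 + 30) mod 7 = 4

Friday, January 31


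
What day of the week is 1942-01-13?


Date: January 13, 1942
Anchor: Jan 1, 1942. With p = 1942 - 1 = 1941: (p + p//4 - p//100 + p//400) mod 7 = (1941 + 485 - 19 + 4) mod 7 = 2411 mod 7 = 3 -> Thursday (Mon=0 ... Sun=6)
Days into year = 13 - 1 = 12
Weekday index = (3 + 12) mod 7 = 1

Day of the week: Tuesday


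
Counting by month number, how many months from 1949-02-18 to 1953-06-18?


From February 1949 to June 1953
4 years * 12 = 48 months, plus 4 months = 52

52 months


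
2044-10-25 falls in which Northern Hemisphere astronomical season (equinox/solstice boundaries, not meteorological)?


Date: October 25
Astronomical Autumn (approx.; exact equinox/solstice day varies by year): September 22 to December 20
October 25 falls within the Autumn window

Autumn


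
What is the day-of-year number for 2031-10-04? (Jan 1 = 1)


Date: October 4, 2031
Days in months 1 through 9: 273
Plus 4 days in October

Day of year: 277


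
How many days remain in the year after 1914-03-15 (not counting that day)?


Day of year: 74 of 365
Remaining = 365 - 74

291 days


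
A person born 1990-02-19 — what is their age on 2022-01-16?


Birth: 1990-02-19
Reference: 2022-01-16
Year difference: 2022 - 1990 = 32
Birthday not yet reached in 2022, subtract 1

31 years old


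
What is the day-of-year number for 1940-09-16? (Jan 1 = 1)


Date: September 16, 1940
Days in months 1 through 8: 244
Plus 16 days in September

Day of year: 260


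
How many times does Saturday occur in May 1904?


May 1904 has 31 days
Anchor: Jan 1, 1904. With p = 1904 - 1 = 1903: (p + p//4 - p//100 + p//400) mod 7 = (1903 + 475 - 19 + 4) mod 7 = 2363 mod 7 = 4 -> Friday (Mon=0 ... Sun=6)
Days before May (Jan-Apr): 121; May 1 index = (4 + 121) mod 7 = 6 -> Sunday
First Saturday is May 7
Saturdays: 7, 14, 21, 28

4 Saturdays


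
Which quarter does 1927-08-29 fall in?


Month: August (month 8)
Q1: Jan-Mar, Q2: Apr-Jun, Q3: Jul-Sep, Q4: Oct-Dec

Q3


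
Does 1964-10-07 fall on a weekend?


Anchor: Jan 1, 1964. With p = 1964 - 1 = 1963: (p + p//4 - p//100 + p//400) mod 7 = (1963 + 490 - 19 + 4) mod 7 = 2438 mod 7 = 2 -> Wednesday (Mon=0 ... Sun=6)
Day of year: 281; offset = 280
Weekday index = (2 + 280) mod 7 = 2 -> Wednesday
Weekend days: Saturday, Sunday

No


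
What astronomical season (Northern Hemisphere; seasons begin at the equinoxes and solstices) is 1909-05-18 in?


Date: May 18
Astronomical Spring (approx.; exact equinox/solstice day varies by year): March 20 to June 20
May 18 falls within the Spring window

Spring


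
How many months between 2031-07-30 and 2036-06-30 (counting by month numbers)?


From July 2031 to June 2036
5 years * 12 = 60 months, minus 1 month = 59

59 months


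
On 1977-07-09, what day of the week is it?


Date: July 9, 1977
Anchor: Jan 1, 1977. With p = 1977 - 1 = 1976: (p + p//4 - p//100 + p//400) mod 7 = (1976 + 494 - 19 + 4) mod 7 = 2455 mod 7 = 5 -> Saturday (Mon=0 ... Sun=6)
Days before July (Jan-Jun): 181; offset = 181 + 9 - 1 = 189
Weekday index = (5 + 189) mod 7 = 5

Day of the week: Saturday


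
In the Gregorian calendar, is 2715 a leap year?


Gregorian leap year rule: divisible by 4, but not by 100, unless also by 400.
2715 is not divisible by 4 -> not a leap year

No


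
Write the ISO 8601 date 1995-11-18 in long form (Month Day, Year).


ISO 1995-11-18 parses as year=1995, month=11, day=18
Month 11 -> November

November 18, 1995


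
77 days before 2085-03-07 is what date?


Start: 2085-03-07, subtract 77 days
Back 7 days from March 7 reaches February 28, 2085 -> 70 left
February 2085 has 28 days -> back to January 31, 2085 -> 42 left
January 2085 has 31 days -> back to December 31, 2084 -> 11 left
December 2084: 31 - 11 = 20 -> lands on December 20

Result: 2084-12-20


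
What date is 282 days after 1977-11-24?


Start: 1977-11-24, add 282 days
November 1977 has 30 days: 30 - 24 = 6 days to November 30 -> 276 left
December 1977 has 31 days -> 245 left
January 1978 has 31 days -> 214 left
February 1978 has 28 days -> 186 left
March 1978 has 31 days -> 155 left
April 1978 has 30 days -> 125 left
May 1978 has 31 days -> 94 left
June 1978 has 30 days -> 64 left
July 1978 has 31 days -> 33 left
August 1978 has 31 days -> 2 left
September 1978: 2 <= 30 -> lands on September 2

Result: 1978-09-02


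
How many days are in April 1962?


April 1962

30 days


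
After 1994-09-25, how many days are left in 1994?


Day of year: 268 of 365
Remaining = 365 - 268

97 days


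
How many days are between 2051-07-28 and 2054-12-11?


From 2051-07-28 to 2054-12-11
2051-07-28: days before July = 31 + 28 + 31 + 30 + 31 + 30 = 181 (2051 is not a leap year); day of year = 181 + 28 = 209
2054-12-11: days before December = 31 + 28 + 31 + 30 + 31 + 30 + 31 + 31 + 30 + 31 + 30 = 334 (2054 is not a leap year); day of year = 334 + 11 = 345
Rest of 2051: 365 - 209 = 156
Full years 2052 (366), 2053 (365): 731
Total = 156 + 731 + 345 = 1232

1232 days


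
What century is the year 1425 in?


Century = (year - 1) // 100 + 1
= (1425 - 1) // 100 + 1
= 1424 // 100 + 1
= 14 + 1

15th century


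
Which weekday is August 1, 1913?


Target: August 1, 1913
Anchor: Jan 1, 1913. With p = 1913 - 1 = 1912: (p + p//4 - p//100 + p//400) mod 7 = (1912 + 478 - 19 + 4) mod 7 = 2375 mod 7 = 2 -> Wednesday (Mon=0 ... Sun=6)
Days before August (Jan-Jul): 212 days
Weekday index = (2 + 212) mod 7 = 4

Friday


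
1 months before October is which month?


October is month 10
10 - 1 = 9

September


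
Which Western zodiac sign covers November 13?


Date: November 13
Conventional tropical zodiac dates: Scorpio from October 23 onward; Sagittarius starts November 22
November 13 falls within the Scorpio range

Scorpio


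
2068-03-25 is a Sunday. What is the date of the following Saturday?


Current: Sunday
Target: Saturday
Days ahead: 6

Next Saturday: 2068-03-31


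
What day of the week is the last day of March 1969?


March 1969 has 31 days
Anchor: Jan 1, 1969. With p = 1969 - 1 = 1968: (p + p//4 - p//100 + p//400) mod 7 = (1968 + 492 - 19 + 4) mod 7 = 2445 mod 7 = 2 -> Wednesday (Mon=0 ... Sun=6)
Days before March (Jan-Feb): 59; March 1 index = (2 + 59) mod 7 = 5 -> Saturday
Last day offset: 31 - 1 = 30 days
Weekday index = (5 + 30) mod 7 = 0

Monday, March 31


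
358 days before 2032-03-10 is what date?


Start: 2032-03-10, subtract 358 days
Back 10 days from March 10 reaches February 29, 2032 -> 348 left
February 2032 has 29 days -> back to January 31, 2032 -> 319 left
January 2032 has 31 days -> back to December 31, 2031 -> 288 left
December 2031 has 31 days -> back to November 30, 2031 -> 257 left
November 2031 has 30 days -> back to October 31, 2031 -> 227 left
October 2031 has 31 days -> back to September 30, 2031 -> 196 left
September 2031 has 30 days -> back to August 31, 2031 -> 166 left
August 2031 has 31 days -> back to July 31, 2031 -> 135 left
July 2031 has 31 days -> back to June 30, 2031 -> 104 left
June 2031 has 30 days -> back to May 31, 2031 -> 74 left
May 2031 has 31 days -> back to April 30, 2031 -> 43 left
April 2031 has 30 days -> back to March 31, 2031 -> 13 left
March 2031: 31 - 13 = 18 -> lands on March 18

Result: 2031-03-18


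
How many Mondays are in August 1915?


August 1915 has 31 days
Anchor: Jan 1, 1915. With p = 1915 - 1 = 1914: (p + p//4 - p//100 + p//400) mod 7 = (1914 + 478 - 19 + 4) mod 7 = 2377 mod 7 = 4 -> Friday (Mon=0 ... Sun=6)
Days before August (Jan-Jul): 212; August 1 index = (4 + 212) mod 7 = 6 -> Sunday
First Monday is August 2
Mondays: 2, 9, 16, 23, 30

5 Mondays


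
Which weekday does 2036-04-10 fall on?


Date: April 10, 2036
Anchor: Jan 1, 2036. With p = 2036 - 1 = 2035: (p + p//4 - p//100 + p//400) mod 7 = (2035 + 508 - 20 + 5) mod 7 = 2528 mod 7 = 1 -> Tuesday (Mon=0 ... Sun=6)
Days before April (Jan-Mar): 91; offset = 91 + 10 - 1 = 100
Weekday index = (1 + 100) mod 7 = 3

Day of the week: Thursday


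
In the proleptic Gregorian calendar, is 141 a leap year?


Gregorian leap year rule: divisible by 4, but not by 100, unless also by 400.
141 is not divisible by 4 -> not a leap year

No


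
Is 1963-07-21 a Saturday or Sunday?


Anchor: Jan 1, 1963. With p = 1963 - 1 = 1962: (p + p//4 - p//100 + p//400) mod 7 = (1962 + 490 - 19 + 4) mod 7 = 2437 mod 7 = 1 -> Tuesday (Mon=0 ... Sun=6)
Day of year: 202; offset = 201
Weekday index = (1 + 201) mod 7 = 6 -> Sunday
Weekend days: Saturday, Sunday

Yes


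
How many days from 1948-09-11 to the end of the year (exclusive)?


Day of year: 255 of 366
Remaining = 366 - 255

111 days


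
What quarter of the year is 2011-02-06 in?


Month: February (month 2)
Q1: Jan-Mar, Q2: Apr-Jun, Q3: Jul-Sep, Q4: Oct-Dec

Q1


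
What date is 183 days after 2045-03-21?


Start: 2045-03-21, add 183 days
March 2045 has 31 days: 31 - 21 = 10 days to March 31 -> 173 left
April 2045 has 30 days -> 143 left
May 2045 has 31 days -> 112 left
June 2045 has 30 days -> 82 left
July 2045 has 31 days -> 51 left
August 2045 has 31 days -> 20 left
September 2045: 20 <= 30 -> lands on September 20

Result: 2045-09-20


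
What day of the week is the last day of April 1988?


April 1988 has 30 days
Anchor: Jan 1, 1988. With p = 1988 - 1 = 1987: (p + p//4 - p//100 + p//400) mod 7 = (1987 + 496 - 19 + 4) mod 7 = 2468 mod 7 = 4 -> Friday (Mon=0 ... Sun=6)
Days before April (Jan-Mar): 91; April 1 index = (4 + 91) mod 7 = 4 -> Friday
Last day offset: 30 - 1 = 29 days
Weekday index = (4 + 29) mod 7 = 5

Saturday, April 30


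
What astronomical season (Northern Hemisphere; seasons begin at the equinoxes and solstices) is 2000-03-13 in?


Date: March 13
Astronomical Winter (approx.; exact equinox/solstice day varies by year): December 21 to March 19
March 13 falls within the Winter window

Winter


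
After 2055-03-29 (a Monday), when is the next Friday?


Current: Monday
Target: Friday
Days ahead: 4

Next Friday: 2055-04-02


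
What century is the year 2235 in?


Century = (year - 1) // 100 + 1
= (2235 - 1) // 100 + 1
= 2234 // 100 + 1
= 22 + 1

23rd century


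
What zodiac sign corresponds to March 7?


Date: March 7
Conventional tropical zodiac dates: Pisces from February 19 onward; Aries starts March 21
March 7 falls within the Pisces range

Pisces


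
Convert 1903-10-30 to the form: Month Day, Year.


ISO 1903-10-30 parses as year=1903, month=10, day=30
Month 10 -> October

October 30, 1903


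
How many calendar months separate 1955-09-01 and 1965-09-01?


From September 1955 to September 1965
10 years * 12 = 120 months = 120

120 months


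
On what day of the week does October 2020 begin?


Target: October 1, 2020
Anchor: Jan 1, 2020. With p = 2020 - 1 = 2019: (p + p//4 - p//100 + p//400) mod 7 = (2019 + 504 - 20 + 5) mod 7 = 2508 mod 7 = 2 -> Wednesday (Mon=0 ... Sun=6)
Days before October (Jan-Sep): 274 days
Weekday index = (2 + 274) mod 7 = 3

Thursday


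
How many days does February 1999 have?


February 1999 (leap year: no)

28 days


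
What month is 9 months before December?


December is month 12
12 - 9 = 3

March


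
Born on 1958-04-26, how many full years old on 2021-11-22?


Birth: 1958-04-26
Reference: 2021-11-22
Year difference: 2021 - 1958 = 63

63 years old


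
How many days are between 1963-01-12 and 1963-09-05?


From 1963-01-12 to 1963-09-05
1963-01-12: day of year = 12
1963-09-05: days before September = 31 + 28 + 31 + 30 + 31 + 30 + 31 + 31 = 243 (1963 is not a leap year); day of year = 243 + 5 = 248
Same year: 248 - 12 = 236

236 days


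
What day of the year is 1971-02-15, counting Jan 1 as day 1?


Date: February 15, 1971
Days in months 1 through 1: 31
Plus 15 days in February

Day of year: 46


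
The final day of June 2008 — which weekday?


June 2008 has 30 days
Anchor: Jan 1, 2008. With p = 2008 - 1 = 2007: (p + p//4 - p//100 + p//400) mod 7 = (2007 + 501 - 20 + 5) mod 7 = 2493 mod 7 = 1 -> Tuesday (Mon=0 ... Sun=6)
Days before June (Jan-May): 152; June 1 index = (1 + 152) mod 7 = 6 -> Sunday
Last day offset: 30 - 1 = 29 days
Weekday index = (6 + 29) mod 7 = 0

Monday, June 30


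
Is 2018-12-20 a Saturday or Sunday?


Anchor: Jan 1, 2018. With p = 2018 - 1 = 2017: (p + p//4 - p//100 + p//400) mod 7 = (2017 + 504 - 20 + 5) mod 7 = 2506 mod 7 = 0 -> Monday (Mon=0 ... Sun=6)
Day of year: 354; offset = 353
Weekday index = (0 + 353) mod 7 = 3 -> Thursday
Weekend days: Saturday, Sunday

No


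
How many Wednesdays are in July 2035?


July 2035 has 31 days
Anchor: Jan 1, 2035. With p = 2035 - 1 = 2034: (p + p//4 - p//100 + p//400) mod 7 = (2034 + 508 - 20 + 5) mod 7 = 2527 mod 7 = 0 -> Monday (Mon=0 ... Sun=6)
Days before July (Jan-Jun): 181; July 1 index = (0 + 181) mod 7 = 6 -> Sunday
First Wednesday is July 4
Wednesdays: 4, 11, 18, 25

4 Wednesdays


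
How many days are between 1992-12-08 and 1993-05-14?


From 1992-12-08 to 1993-05-14
1992-12-08: days before December = 31 + 29 + 31 + 30 + 31 + 30 + 31 + 31 + 30 + 31 + 30 = 335 (1992 is a leap year); day of year = 335 + 8 = 343
1993-05-14: days before May = 31 + 28 + 31 + 30 = 120 (1993 is not a leap year); day of year = 120 + 14 = 134
Rest of 1992: 366 - 343 = 23
Total = 23 + 134 = 157

157 days


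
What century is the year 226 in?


Century = (year - 1) // 100 + 1
= (226 - 1) // 100 + 1
= 225 // 100 + 1
= 2 + 1

3rd century


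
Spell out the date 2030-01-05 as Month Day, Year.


ISO 2030-01-05 parses as year=2030, month=01, day=05
Month 1 -> January

January 5, 2030


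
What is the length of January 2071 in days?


January 2071

31 days


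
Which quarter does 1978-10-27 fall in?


Month: October (month 10)
Q1: Jan-Mar, Q2: Apr-Jun, Q3: Jul-Sep, Q4: Oct-Dec

Q4


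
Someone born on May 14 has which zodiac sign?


Date: May 14
Conventional tropical zodiac dates: Taurus from April 20 onward; Gemini starts May 21
May 14 falls within the Taurus range

Taurus


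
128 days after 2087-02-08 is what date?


Start: 2087-02-08, add 128 days
February 2087 has 28 days: 28 - 8 = 20 days to February 28 -> 108 left
March 2087 has 31 days -> 77 left
April 2087 has 30 days -> 47 left
May 2087 has 31 days -> 16 left
June 2087: 16 <= 30 -> lands on June 16

Result: 2087-06-16


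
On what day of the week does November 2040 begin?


Target: November 1, 2040
Anchor: Jan 1, 2040. With p = 2040 - 1 = 2039: (p + p//4 - p//100 + p//400) mod 7 = (2039 + 509 - 20 + 5) mod 7 = 2533 mod 7 = 6 -> Sunday (Mon=0 ... Sun=6)
Days before November (Jan-Oct): 305 days
Weekday index = (6 + 305) mod 7 = 3

Thursday


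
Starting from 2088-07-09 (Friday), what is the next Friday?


Current: Friday
Target: Friday
Days ahead: 7

Next Friday: 2088-07-16


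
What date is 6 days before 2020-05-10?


Start: 2020-05-10, subtract 6 days
10 - 6 = 4 stays within May 2020

Result: 2020-05-04


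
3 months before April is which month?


April is month 4
4 - 3 = 1

January


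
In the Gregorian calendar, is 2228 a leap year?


Gregorian leap year rule: divisible by 4, but not by 100, unless also by 400.
2228 is divisible by 4 but not 100 -> leap year

Yes


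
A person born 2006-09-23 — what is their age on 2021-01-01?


Birth: 2006-09-23
Reference: 2021-01-01
Year difference: 2021 - 2006 = 15
Birthday not yet reached in 2021, subtract 1

14 years old


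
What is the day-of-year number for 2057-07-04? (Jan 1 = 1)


Date: July 4, 2057
Days in months 1 through 6: 181
Plus 4 days in July

Day of year: 185


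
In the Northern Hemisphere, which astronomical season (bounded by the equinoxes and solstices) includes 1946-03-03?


Date: March 3
Astronomical Winter (approx.; exact equinox/solstice day varies by year): December 21 to March 19
March 3 falls within the Winter window

Winter


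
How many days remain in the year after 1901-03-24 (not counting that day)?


Day of year: 83 of 365
Remaining = 365 - 83

282 days


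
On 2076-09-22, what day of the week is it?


Date: September 22, 2076
Anchor: Jan 1, 2076. With p = 2076 - 1 = 2075: (p + p//4 - p//100 + p//400) mod 7 = (2075 + 518 - 20 + 5) mod 7 = 2578 mod 7 = 2 -> Wednesday (Mon=0 ... Sun=6)
Days before September (Jan-Aug): 244; offset = 244 + 22 - 1 = 265
Weekday index = (2 + 265) mod 7 = 1

Day of the week: Tuesday


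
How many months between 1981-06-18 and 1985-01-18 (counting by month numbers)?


From June 1981 to January 1985
4 years * 12 = 48 months, minus 5 months = 43

43 months


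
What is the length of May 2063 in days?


May 2063

31 days


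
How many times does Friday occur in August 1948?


August 1948 has 31 days
Anchor: Jan 1, 1948. With p = 1948 - 1 = 1947: (p + p//4 - p//100 + p//400) mod 7 = (1947 + 486 - 19 + 4) mod 7 = 2418 mod 7 = 3 -> Thursday (Mon=0 ... Sun=6)
Days before August (Jan-Jul): 213; August 1 index = (3 + 213) mod 7 = 6 -> Sunday
First Friday is August 6
Fridays: 6, 13, 20, 27

4 Fridays


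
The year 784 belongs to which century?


Century = (year - 1) // 100 + 1
= (784 - 1) // 100 + 1
= 783 // 100 + 1
= 7 + 1

8th century


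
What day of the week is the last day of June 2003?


June 2003 has 30 days
Anchor: Jan 1, 2003. With p = 2003 - 1 = 2002: (p + p//4 - p//100 + p//400) mod 7 = (2002 + 500 - 20 + 5) mod 7 = 2487 mod 7 = 2 -> Wednesday (Mon=0 ... Sun=6)
Days before June (Jan-May): 151; June 1 index = (2 + 151) mod 7 = 6 -> Sunday
Last day offset: 30 - 1 = 29 days
Weekday index = (6 + 29) mod 7 = 0

Monday, June 30


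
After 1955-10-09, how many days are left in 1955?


Day of year: 282 of 365
Remaining = 365 - 282

83 days


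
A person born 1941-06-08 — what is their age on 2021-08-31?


Birth: 1941-06-08
Reference: 2021-08-31
Year difference: 2021 - 1941 = 80

80 years old


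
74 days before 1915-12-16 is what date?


Start: 1915-12-16, subtract 74 days
Back 16 days from December 16 reaches November 30, 1915 -> 58 left
November 1915 has 30 days -> back to October 31, 1915 -> 28 left
October 1915: 31 - 28 = 3 -> lands on October 3

Result: 1915-10-03


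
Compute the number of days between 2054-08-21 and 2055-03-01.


From 2054-08-21 to 2055-03-01
2054-08-21: days before August = 31 + 28 + 31 + 30 + 31 + 30 + 31 = 212 (2054 is not a leap year); day of year = 212 + 21 = 233
2055-03-01: days before March = 31 + 28 = 59 (2055 is not a leap year); day of year = 59 + 1 = 60
Rest of 2054: 365 - 233 = 132
Total = 132 + 60 = 192

192 days


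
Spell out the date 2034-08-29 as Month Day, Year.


ISO 2034-08-29 parses as year=2034, month=08, day=29
Month 8 -> August

August 29, 2034


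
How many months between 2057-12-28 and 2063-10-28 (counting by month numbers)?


From December 2057 to October 2063
6 years * 12 = 72 months, minus 2 months = 70

70 months


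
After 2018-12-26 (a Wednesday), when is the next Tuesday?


Current: Wednesday
Target: Tuesday
Days ahead: 6

Next Tuesday: 2019-01-01


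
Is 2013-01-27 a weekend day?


Anchor: Jan 1, 2013. With p = 2013 - 1 = 2012: (p + p//4 - p//100 + p//400) mod 7 = (2012 + 503 - 20 + 5) mod 7 = 2500 mod 7 = 1 -> Tuesday (Mon=0 ... Sun=6)
Day of year: 27; offset = 26
Weekday index = (1 + 26) mod 7 = 6 -> Sunday
Weekend days: Saturday, Sunday

Yes


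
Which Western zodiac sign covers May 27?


Date: May 27
Conventional tropical zodiac dates: Gemini from May 21 onward; Cancer starts June 21
May 27 falls within the Gemini range

Gemini


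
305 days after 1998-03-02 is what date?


Start: 1998-03-02, add 305 days
March 1998 has 31 days: 31 - 2 = 29 days to March 31 -> 276 left
April 1998 has 30 days -> 246 left
May 1998 has 31 days -> 215 left
June 1998 has 30 days -> 185 left
July 1998 has 31 days -> 154 left
August 1998 has 31 days -> 123 left
September 1998 has 30 days -> 93 left
October 1998 has 31 days -> 62 left
November 1998 has 30 days -> 32 left
December 1998 has 31 days -> 1 left
January 1999: 1 <= 31 -> lands on January 1

Result: 1999-01-01


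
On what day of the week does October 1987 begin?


Target: October 1, 1987
Anchor: Jan 1, 1987. With p = 1987 - 1 = 1986: (p + p//4 - p//100 + p//400) mod 7 = (1986 + 496 - 19 + 4) mod 7 = 2467 mod 7 = 3 -> Thursday (Mon=0 ... Sun=6)
Days before October (Jan-Sep): 273 days
Weekday index = (3 + 273) mod 7 = 3

Thursday


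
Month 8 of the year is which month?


Month 8 of 12

August


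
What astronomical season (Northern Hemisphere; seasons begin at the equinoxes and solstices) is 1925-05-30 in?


Date: May 30
Astronomical Spring (approx.; exact equinox/solstice day varies by year): March 20 to June 20
May 30 falls within the Spring window

Spring


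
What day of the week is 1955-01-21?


Date: January 21, 1955
Anchor: Jan 1, 1955. With p = 1955 - 1 = 1954: (p + p//4 - p//100 + p//400) mod 7 = (1954 + 488 - 19 + 4) mod 7 = 2427 mod 7 = 5 -> Saturday (Mon=0 ... Sun=6)
Days into year = 21 - 1 = 20
Weekday index = (5 + 20) mod 7 = 4

Day of the week: Friday


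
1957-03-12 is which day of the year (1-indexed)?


Date: March 12, 1957
Days in months 1 through 2: 59
Plus 12 days in March

Day of year: 71


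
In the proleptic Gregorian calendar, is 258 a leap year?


Gregorian leap year rule: divisible by 4, but not by 100, unless also by 400.
258 is not divisible by 4 -> not a leap year

No


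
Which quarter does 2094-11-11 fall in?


Month: November (month 11)
Q1: Jan-Mar, Q2: Apr-Jun, Q3: Jul-Sep, Q4: Oct-Dec

Q4


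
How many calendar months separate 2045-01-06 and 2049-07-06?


From January 2045 to July 2049
4 years * 12 = 48 months, plus 6 months = 54

54 months


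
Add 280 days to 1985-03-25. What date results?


Start: 1985-03-25, add 280 days
March 1985 has 31 days: 31 - 25 = 6 days to March 31 -> 274 left
April 1985 has 30 days -> 244 left
May 1985 has 31 days -> 213 left
June 1985 has 30 days -> 183 left
July 1985 has 31 days -> 152 left
August 1985 has 31 days -> 121 left
September 1985 has 30 days -> 91 left
October 1985 has 31 days -> 60 left
November 1985 has 30 days -> 30 left
December 1985: 30 <= 31 -> lands on December 30

Result: 1985-12-30


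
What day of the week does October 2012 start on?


Target: October 1, 2012
Anchor: Jan 1, 2012. With p = 2012 - 1 = 2011: (p + p//4 - p//100 + p//400) mod 7 = (2011 + 502 - 20 + 5) mod 7 = 2498 mod 7 = 6 -> Sunday (Mon=0 ... Sun=6)
Days before October (Jan-Sep): 274 days
Weekday index = (6 + 274) mod 7 = 0

Monday


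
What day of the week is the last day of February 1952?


February 1952 has 29 days
Anchor: Jan 1, 1952. With p = 1952 - 1 = 1951: (p + p//4 - p//100 + p//400) mod 7 = (1951 + 487 - 19 + 4) mod 7 = 2423 mod 7 = 1 -> Tuesday (Mon=0 ... Sun=6)
Days before February (Jan): 31; February 1 index = (1 + 31) mod 7 = 4 -> Friday
Last day offset: 29 - 1 = 28 days
Weekday index = (4 + 28) mod 7 = 4

Friday, February 29


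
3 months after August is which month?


August is month 8
8 + 3 = 11

November


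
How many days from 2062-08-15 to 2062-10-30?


From 2062-08-15 to 2062-10-30
2062-08-15: days before August = 31 + 28 + 31 + 30 + 31 + 30 + 31 = 212 (2062 is not a leap year); day of year = 212 + 15 = 227
2062-10-30: days before October = 31 + 28 + 31 + 30 + 31 + 30 + 31 + 31 + 30 = 273 (2062 is not a leap year); day of year = 273 + 30 = 303
Same year: 303 - 227 = 76

76 days


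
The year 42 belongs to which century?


Century = (year - 1) // 100 + 1
= (42 - 1) // 100 + 1
= 41 // 100 + 1
= 0 + 1

1st century


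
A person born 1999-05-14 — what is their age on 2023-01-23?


Birth: 1999-05-14
Reference: 2023-01-23
Year difference: 2023 - 1999 = 24
Birthday not yet reached in 2023, subtract 1

23 years old


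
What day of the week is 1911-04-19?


Date: April 19, 1911
Anchor: Jan 1, 1911. With p = 1911 - 1 = 1910: (p + p//4 - p//100 + p//400) mod 7 = (1910 + 477 - 19 + 4) mod 7 = 2372 mod 7 = 6 -> Sunday (Mon=0 ... Sun=6)
Days before April (Jan-Mar): 90; offset = 90 + 19 - 1 = 108
Weekday index = (6 + 108) mod 7 = 2

Day of the week: Wednesday


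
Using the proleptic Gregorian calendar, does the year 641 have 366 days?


Gregorian leap year rule: divisible by 4, but not by 100, unless also by 400.
641 is not divisible by 4 -> not a leap year

No


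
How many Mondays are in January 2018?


January 2018 has 31 days
Anchor: Jan 1, 2018. With p = 2018 - 1 = 2017: (p + p//4 - p//100 + p//400) mod 7 = (2017 + 504 - 20 + 5) mod 7 = 2506 mod 7 = 0 -> Monday (Mon=0 ... Sun=6)
January 1 is the anchor itself -> Monday
First Monday is January 1
Mondays: 1, 8, 15, 22, 29

5 Mondays


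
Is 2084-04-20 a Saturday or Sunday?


Anchor: Jan 1, 2084. With p = 2084 - 1 = 2083: (p + p//4 - p//100 + p//400) mod 7 = (2083 + 520 - 20 + 5) mod 7 = 2588 mod 7 = 5 -> Saturday (Mon=0 ... Sun=6)
Day of year: 111; offset = 110
Weekday index = (5 + 110) mod 7 = 3 -> Thursday
Weekend days: Saturday, Sunday

No
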